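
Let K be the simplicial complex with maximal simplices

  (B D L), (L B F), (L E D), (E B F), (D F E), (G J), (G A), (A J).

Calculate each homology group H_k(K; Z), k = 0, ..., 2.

We work with the vertex ordering A < B < D < E < F < G < J < L. The simplices of K, each written with vertices in increasing order, are:

  0-simplices (8): A, B, D, E, F, G, J, L
  1-simplices (13): AG, AJ, BD, BE, BF, BL, DE, DF, DL, EF, EL, FL, GJ
  2-simplices (5): BDL, BEF, BFL, DEF, DEL

so the chain groups are C_0 ≅ Z^8, C_1 ≅ Z^13, C_2 ≅ Z^5.

∂_1: C_1 → C_0 is given by ∂[p,q] = [q] − [p].
This gives a 8×13 integer matrix of rank 6; reducing to Smith normal form yields diagonal entries (1,1,1,1,1,1).

Boundary ∂_2: C_2 → C_1 sends each 2-simplex [p,q,r] to [q,r] − [p,r] + [p,q]. For instance
  ∂DEF = EF − DF + DE,
  ∂BFL = FL − BL + BF.
This gives a 13×5 integer matrix of rank 5; reducing to Smith normal form yields diagonal entries (1,1,1,1,1).

Now H_k = ker ∂_k / im ∂_{k+1}, so:

  H_0: rank C_0 − rank ∂_1 = 8 − 6 = 2, and the invariant factors of ∂_1 are all 1, so H_0 = Z^2.
  H_1: rank ker ∂_1 − rank ∂_2 = (13 − 6) − 5 = 2, and the invariant factors of ∂_2 are all 1, so H_1 = Z^2.
  H_2: rank ker ∂_2 − rank ∂_3 = (5 − 5) − 0 = 0, and there is no ∂_3, so H_2 = 0.

As a check, the Euler characteristic is 8 − 13 + 5 = 0, which agrees with 2 − 2 + 0 = 0.

H_0 = Z^2,  H_1 = Z^2,  H_2 = 0.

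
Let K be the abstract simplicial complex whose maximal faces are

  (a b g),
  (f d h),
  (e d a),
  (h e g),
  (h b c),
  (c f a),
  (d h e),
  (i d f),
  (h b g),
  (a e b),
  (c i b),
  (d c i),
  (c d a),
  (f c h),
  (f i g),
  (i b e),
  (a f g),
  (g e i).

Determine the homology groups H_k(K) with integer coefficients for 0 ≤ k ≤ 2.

H_0 ≅ Z,  H_1 ≅ Z ⊕ Z/2,  H_2 = 0.

Fix the vertex order a < b < c < d < e < f < g < h < i and write every simplex with vertices in increasing order. Then dim K = 2 and the simplices of K are:

  0-simplices (9): a, b, c, d, e, f, g, h, i
  1-simplices (27): ab, ac, ad, ae, af, ag, bc, be, bg, bh, bi, cd, cf, ch, ci, de, df, dh, di, eg, eh, ei, fg, fh, fi, gh, gi
  2-simplices (18): abe, abg, acd, acf, ade, afg, bch, bci, bei, bgh, cdi, cfh, deh, dfh, dfi, egh, egi, fgi

giving chain groups C_0 ≅ Z^9, C_1 ≅ Z^27, C_2 ≅ Z^18.

Boundary ∂_1: C_1 → C_0 maps an edge to its endpoints' difference, ∂[p,q] = q − p. For instance
  ∂ci = i − c.
This gives a 9×27 integer matrix of rank 8; reducing to Smith normal form yields diagonal entries (1,1,1,1,1,1,1,1).

The boundary map ∂_2: C_2 → C_1 acts by ∂[p,q,r] = [q,r] − [p,r] + [p,q]. For instance
  ∂fgi = gi − fi + fg,
  ∂egi = gi − ei + eg.
As a 27×18 matrix over Z this has rank 18, with invariant factors (1,1,1,1,1,1,1,1,1,1,1,1,1,1,1,1,1,2).

Computing H_k = (kernel of ∂_k) / (image of ∂_{k+1}):

  H_0: rank C_0 − rank ∂_1 = 9 − 8 = 1, and the invariant factors of ∂_1 are all 1, so H_0 = Z.
  H_1: rank ker ∂_1 − rank ∂_2 = (27 − 8) − 18 = 1, and ∂_2 has invariant factor 2 > 1, so H_1 = Z ⊕ Z/2.
  H_2: rank ker ∂_2 − rank ∂_3 = (18 − 18) − 0 = 0, and there is no ∂_3, so H_2 = 0.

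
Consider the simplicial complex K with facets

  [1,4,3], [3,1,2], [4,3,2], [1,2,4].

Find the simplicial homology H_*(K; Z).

Fix the vertex order 1 < 2 < 3 < 4 and write every simplex with vertices in increasing order. Then dim K = 2 and the simplices of K are:

  0-simplices (4): [1], [2], [3], [4]
  1-simplices (6): [1,2], [1,3], [1,4], [2,3], [2,4], [3,4]
  2-simplices (4): [1,2,3], [1,2,4], [1,3,4], [2,3,4]

Hence C_0 ≅ Z^4, C_1 ≅ Z^6, C_2 ≅ Z^4.

Boundary ∂_1: C_1 → C_0 maps an edge to its endpoints' difference, ∂[p,q] = q − p. For instance
  ∂[1,4] = [4] − [1].
The 4×6 boundary matrix has rank 3 and Smith normal form diag(1,1,1).

Boundary ∂_2: C_2 → C_1 acts by ∂[p,q,r] = [q,r] − [p,r] + [p,q]. For instance
  ∂[1,2,4] = [2,4] − [1,4] + [1,2],
  ∂[2,3,4] = [3,4] − [2,4] + [2,3].
The resulting 6×4 matrix has rank 3, and its Smith normal form has invariant factors (1,1,1).

Now H_k = ker ∂_k / im ∂_{k+1}, so:

  H_0: rank C_0 − rank ∂_1 = 4 − 3 = 1, and the invariant factors of ∂_1 are all 1, so H_0 ≅ Z.
  H_1: rank ker ∂_1 − rank ∂_2 = (6 − 3) − 3 = 0, and the invariant factors of ∂_2 are all 1, so H_1 ≅ 0.
  H_2: rank ker ∂_2 − rank ∂_3 = (4 − 3) − 0 = 1, and there is no ∂_3, so H_2 ≅ Z.

(K is a triangulation of the 2-sphere S^2.)

H_0 ≅ Z,  H_1 = 0,  H_2 ≅ Z.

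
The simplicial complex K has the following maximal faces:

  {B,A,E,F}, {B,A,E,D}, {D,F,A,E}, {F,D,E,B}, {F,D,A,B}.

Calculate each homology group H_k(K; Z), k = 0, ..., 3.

H_0 = Z,  H_1 = 0,  H_2 = 0,  H_3 = Z.

Fix the vertex order A < B < D < E < F and write every simplex with vertices in increasing order. Then dim K = 3 and the simplices of K are:

  0-simplices (5): A, B, D, E, F
  1-simplices (10): AB, AD, AE, AF, BD, BE, BF, DE, DF, EF
  2-simplices (10): ABD, ABE, ABF, ADE, ADF, AEF, BDE, BDF, BEF, DEF
  3-simplices (5): ABDE, ABDF, ABEF, ADEF, BDEF

Hence C_0 ≅ Z^5, C_1 ≅ Z^10, C_2 ≅ Z^10, C_3 ≅ Z^5.

Boundary ∂_1: C_1 → C_0 sends each edge [p,q] (with p < q) to q − p.
This gives a 5×10 integer matrix of rank 4; reducing to Smith normal form yields diagonal entries (1,1,1,1).

∂_2: C_2 → C_1 acts by ∂[p,q,r] = [q,r] − [p,r] + [p,q]. For instance
  ∂ABD = BD − AD + AB,
  ∂ADF = DF − AF + AD.
This gives a 10×10 integer matrix of rank 6; reducing to Smith normal form yields diagonal entries (1,1,1,1,1,1).

The boundary map ∂_3: C_3 → C_2 sends each 3-simplex σ to the alternating sum Σ_i (−1)^i (σ with its i-th vertex removed). For instance
  ∂ABDF = BDF − ADF + ABF − ABD,
  ∂ABDE = BDE − ADE + ABE − ABD.
The resulting 10×5 matrix has rank 4, and its Smith normal form has invariant factors (1,1,1,1).

Computing H_k = (kernel of ∂_k) / (image of ∂_{k+1}):

  H_0: rank C_0 − rank ∂_1 = 5 − 4 = 1, and the invariant factors of ∂_1 are all 1, so H_0 ≅ Z.
  H_1: rank ker ∂_1 − rank ∂_2 = (10 − 4) − 6 = 0, and the invariant factors of ∂_2 are all 1, so H_1 ≅ 0.
  H_2: rank ker ∂_2 − rank ∂_3 = (10 − 6) − 4 = 0, and the invariant factors of ∂_3 are all 1, so H_2 ≅ 0.
  H_3: rank ker ∂_3 − rank ∂_4 = (5 − 4) − 0 = 1, and there is no ∂_4, so H_3 ≅ Z.

(K is a triangulation of the 3-sphere S^3.)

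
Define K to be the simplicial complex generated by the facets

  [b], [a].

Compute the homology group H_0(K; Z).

H_0 ≅ Z^2.

Take the total order a < b on the vertex set. Then K (dimension 0) consists of the simplices:

  0-simplices (2): a, b

so the chain groups are C_0 ≅ Z^2.

Reading off H_k = ker ∂_k / im ∂_{k+1}:

  H_0: rank C_0 − rank ∂_1 = 2 − 0 = 2, and there is no ∂_1, so H_0 ≅ Z^2.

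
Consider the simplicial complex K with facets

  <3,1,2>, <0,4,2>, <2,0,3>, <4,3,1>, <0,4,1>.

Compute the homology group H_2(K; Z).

K has 5 vertices, 10 edges, 5 triangles.
rank ∂_2 = 5, rank ∂_3 = 0 ⇒ b_2 = 5 − 5 − 0 = 0. So H_2 ≅ 0.

H_2 = 0.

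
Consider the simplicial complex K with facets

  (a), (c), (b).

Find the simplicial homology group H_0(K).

H_0 = Z^3.

Fix the vertex order a < b < c and write every simplex with vertices in increasing order. Then dim K = 0 and the simplices of K are:

  0-simplices (3): a, b, c

giving chain groups C_0 ≅ Z^3.

Reading off H_k = ker ∂_k / im ∂_{k+1}:

  H_0: rank C_0 − rank ∂_1 = 3 − 0 = 3, and there is no ∂_1, so H_0 ≅ Z^3.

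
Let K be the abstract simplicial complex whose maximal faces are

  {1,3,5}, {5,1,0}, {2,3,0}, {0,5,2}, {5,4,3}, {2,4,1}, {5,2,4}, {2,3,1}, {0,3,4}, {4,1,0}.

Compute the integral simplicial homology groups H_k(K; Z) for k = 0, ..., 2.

Take the total order 0 < 1 < 2 < 3 < 4 < 5 on the vertex set. Then K (dimension 2) consists of the simplices:

  0-simplices (6): [0], [1], [2], [3], [4], [5]
  1-simplices (15): [0,1], [0,2], [0,3], [0,4], [0,5], [1,2], [1,3], [1,4], [1,5], [2,3], [2,4], [2,5], [3,4], [3,5], [4,5]
  2-simplices (10): [0,1,4], [0,1,5], [0,2,3], [0,2,5], [0,3,4], [1,2,3], [1,2,4], [1,3,5], [2,4,5], [3,4,5]

giving chain groups C_0 ≅ Z^6, C_1 ≅ Z^15, C_2 ≅ Z^10.

Boundary ∂_1: C_1 → C_0 sends each edge [p,q] (with p < q) to q − p.
This gives a 6×15 integer matrix of rank 5; reducing to Smith normal form yields diagonal entries (1,1,1,1,1).

∂_2: C_2 → C_1 acts by ∂[p,q,r] = [q,r] − [p,r] + [p,q]. For instance
  ∂[1,2,4] = [2,4] − [1,4] + [1,2],
  ∂[0,2,5] = [2,5] − [0,5] + [0,2].
The resulting 15×10 matrix has rank 10, and its Smith normal form has invariant factors (1,1,1,1,1,1,1,1,1,2).

Now H_k = ker ∂_k / im ∂_{k+1}, so:

  H_0: rank C_0 − rank ∂_1 = 6 − 5 = 1, and the invariant factors of ∂_1 are all 1, so H_0 ≅ Z.
  H_1: rank ker ∂_1 − rank ∂_2 = (15 − 5) − 10 = 0, and ∂_2 has invariant factor 2 > 1, so H_1 ≅ Z/2.
  H_2: rank ker ∂_2 − rank ∂_3 = (10 − 10) − 0 = 0, and there is no ∂_3, so H_2 ≅ 0.

As a check, the Euler characteristic is 6 − 15 + 10 = 1, which agrees with 1 − 0 + 0 = 1.

H_0 = Z,  H_1 = Z/2,  H_2 = 0.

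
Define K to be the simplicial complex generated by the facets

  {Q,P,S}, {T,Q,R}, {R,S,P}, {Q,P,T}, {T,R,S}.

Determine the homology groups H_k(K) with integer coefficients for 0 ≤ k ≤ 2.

H_0 = Z,  H_1 = Z,  H_2 = 0.

K has 5 vertices, 10 edges, 5 triangles.
rank ∂_0 = 0, rank ∂_1 = 4 ⇒ b_0 = 5 − 0 − 4 = 1; all invariant factors of ∂_1 are 1 so no torsion. So H_0 = Z.
rank ∂_1 = 4, rank ∂_2 = 5 ⇒ b_1 = 10 − 4 − 5 = 1; all invariant factors of ∂_2 are 1 so no torsion. So H_1 = Z.
rank ∂_2 = 5, rank ∂_3 = 0 ⇒ b_2 = 5 − 5 − 0 = 0. So H_2 = 0.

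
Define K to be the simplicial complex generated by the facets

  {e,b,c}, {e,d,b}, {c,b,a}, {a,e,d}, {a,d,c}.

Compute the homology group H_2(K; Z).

We work with the vertex ordering a < b < c < d < e. The simplices of K, each written with vertices in increasing order, are:

  0-simplices (5): a, b, c, d, e
  1-simplices (10): ab, ac, ad, ae, bc, bd, be, cd, ce, de
  2-simplices (5): abc, acd, ade, bce, bde

giving chain groups C_0 ≅ Z^5, C_1 ≅ Z^10, C_2 ≅ Z^5.

∂_1: C_1 → C_0 sends each edge [p,q] (with p < q) to q − p. For instance
  ∂cd = d − c.
This gives a 5×10 integer matrix of rank 4; reducing to Smith normal form yields diagonal entries (1,1,1,1).

Boundary ∂_2: C_2 → C_1 maps a triangle to the signed sum of its edges. For instance
  ∂ade = de − ae + ad,
  ∂bce = ce − be + bc.
This gives a 10×5 integer matrix of rank 5; reducing to Smith normal form yields diagonal entries (1,1,1,1,1).

Reading off H_k = ker ∂_k / im ∂_{k+1}:

  H_2: rank ker ∂_2 − rank ∂_3 = (5 − 5) − 0 = 0, and there is no ∂_3, so H_2 = 0.

H_2 ≅ 0.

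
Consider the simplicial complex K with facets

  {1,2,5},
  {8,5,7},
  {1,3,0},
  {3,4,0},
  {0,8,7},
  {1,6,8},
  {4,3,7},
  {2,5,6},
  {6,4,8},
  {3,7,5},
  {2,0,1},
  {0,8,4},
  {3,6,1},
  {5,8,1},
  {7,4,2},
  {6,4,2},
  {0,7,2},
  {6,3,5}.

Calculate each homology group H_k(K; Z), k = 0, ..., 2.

H_0 = Z,  H_1 = Z ⊕ Z/2,  H_2 = 0.

K has 9 vertices, 27 edges, 18 triangles.
rank ∂_0 = 0, rank ∂_1 = 8 ⇒ b_0 = 9 − 0 − 8 = 1; all invariant factors of ∂_1 are 1 so no torsion. So H_0 ≅ Z.
rank ∂_1 = 8, rank ∂_2 = 18 ⇒ b_1 = 27 − 8 − 18 = 1; ∂_2 has invariant factor(s) [2] giving torsion. So H_1 ≅ Z ⊕ Z/2.
rank ∂_2 = 18, rank ∂_3 = 0 ⇒ b_2 = 18 − 18 − 0 = 0. So H_2 ≅ 0.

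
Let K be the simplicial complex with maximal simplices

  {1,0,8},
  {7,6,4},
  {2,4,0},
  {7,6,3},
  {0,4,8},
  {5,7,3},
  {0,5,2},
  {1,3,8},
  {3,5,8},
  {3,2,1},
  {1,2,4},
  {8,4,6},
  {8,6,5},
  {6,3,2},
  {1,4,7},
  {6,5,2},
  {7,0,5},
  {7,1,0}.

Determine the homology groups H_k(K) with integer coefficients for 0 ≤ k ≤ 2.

H_0 ≅ Z,  H_1 ≅ Z ⊕ Z_2,  H_2 = 0.

Take the total order 0 < 1 < 2 < 3 < 4 < 5 < 6 < 7 < 8 on the vertex set. Then K (dimension 2) consists of the simplices:

  0-simplices (9): [0], [1], [2], [3], [4], [5], [6], [7], [8]
  1-simplices (27): (27 of them)
  2-simplices (18): [0,1,7], [0,1,8], [0,2,4], [0,2,5], [0,4,8], [0,5,7], [1,2,3], [1,2,4], [1,3,8], [1,4,7], [2,3,6], [2,5,6], [3,5,7], [3,5,8], [3,6,7], [4,6,7], [4,6,8], [5,6,8]

Hence C_0 ≅ Z^9, C_1 ≅ Z^27, C_2 ≅ Z^18.

Boundary ∂_1: C_1 → C_0 sends each edge [p,q] (with p < q) to q − p. For instance
  ∂[0,1] = [1] − [0].
As a 9×27 matrix over Z this has rank 8, with invariant factors (1,1,1,1,1,1,1,1).

The boundary map ∂_2: C_2 → C_1 maps a triangle to the signed sum of its edges. For instance
  ∂[0,2,4] = [2,4] − [0,4] + [0,2],
  ∂[3,5,7] = [5,7] − [3,7] + [3,5].
The resulting 27×18 matrix has rank 18, and its Smith normal form has invariant factors (1,1,1,1,1,1,1,1,1,1,1,1,1,1,1,1,1,2).

Reading off H_k = ker ∂_k / im ∂_{k+1}:

  H_0: rank C_0 − rank ∂_1 = 9 − 8 = 1, and the invariant factors of ∂_1 are all 1, so H_0 ≅ Z.
  H_1: rank ker ∂_1 − rank ∂_2 = (27 − 8) − 18 = 1, and ∂_2 has invariant factor 2 > 1, so H_1 ≅ Z ⊕ Z_2.
  H_2: rank ker ∂_2 − rank ∂_3 = (18 − 18) − 0 = 0, and there is no ∂_3, so H_2 ≅ 0.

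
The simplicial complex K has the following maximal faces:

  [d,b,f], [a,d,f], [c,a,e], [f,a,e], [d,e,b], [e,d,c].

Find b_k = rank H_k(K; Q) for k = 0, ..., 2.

b_0 = 1, b_1 = 1, b_2 = 0.

Take the total order a < b < c < d < e < f on the vertex set. Then K (dimension 2) consists of the simplices:

  0-simplices (6): a, b, c, d, e, f
  1-simplices (12): ac, ad, ae, af, bd, be, bf, cd, ce, de, df, ef
  2-simplices (6): ace, adf, aef, bde, bdf, cde

so the chain groups are C_0 ≅ Z^6, C_1 ≅ Z^12, C_2 ≅ Z^6.

∂_1: C_1 → C_0 is given by ∂[p,q] = [q] − [p]. For instance
  ∂ad = d − a.
The 6×12 boundary matrix has rank 5 and Smith normal form diag(1,1,1,1,1).

The boundary map ∂_2: C_2 → C_1 maps a triangle to the signed sum of its edges. For instance
  ∂adf = df − af + ad,
  ∂ace = ce − ae + ac.
The 12×6 boundary matrix has rank 6 and Smith normal form diag(1,1,1,1,1,1).

Reading off H_k = ker ∂_k / im ∂_{k+1}:

  H_0: rank C_0 − rank ∂_1 = 6 − 5 = 1, and the invariant factors of ∂_1 are all 1, so H_0 ≅ Z.
  H_1: rank ker ∂_1 − rank ∂_2 = (12 − 5) − 6 = 1, and the invariant factors of ∂_2 are all 1, so H_1 ≅ Z.
  H_2: rank ker ∂_2 − rank ∂_3 = (6 − 6) − 0 = 0, and there is no ∂_3, so H_2 ≅ 0.

As a check, the Euler characteristic is 6 − 12 + 6 = 0, which agrees with 1 − 1 + 0 = 0.
(K is a triangulation of the cylinder S^1 x I.)

Hence the Betti numbers are b_0 = 1, b_1 = 1, b_2 = 0.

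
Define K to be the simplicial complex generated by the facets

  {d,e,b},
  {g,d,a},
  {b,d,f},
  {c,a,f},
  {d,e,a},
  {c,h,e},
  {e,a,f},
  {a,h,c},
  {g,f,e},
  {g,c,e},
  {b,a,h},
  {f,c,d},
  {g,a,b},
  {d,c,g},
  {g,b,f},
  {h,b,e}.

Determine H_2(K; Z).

H_2 = Z.

Take the total order a < b < c < d < e < f < g < h on the vertex set. Then K (dimension 2) consists of the simplices:

  0-simplices (8): a, b, c, d, e, f, g, h
  1-simplices (24): ab, ac, ad, ae, af, ag, ah, bd, be, bf, bg, bh, cd, ce, cf, cg, ch, de, df, dg, ef, eg, eh, fg
  2-simplices (16): abg, abh, acf, ach, ade, adg, aef, bde, bdf, beh, bfg, cdf, cdg, ceg, ceh, efg

giving chain groups C_0 ≅ Z^8, C_1 ≅ Z^24, C_2 ≅ Z^16.

Boundary ∂_1: C_1 → C_0 maps an edge to its endpoints' difference, ∂[p,q] = q − p. For instance
  ∂bf = f − b.
The resulting 8×24 matrix has rank 7, and its Smith normal form has invariant factors (1,1,1,1,1,1,1).

∂_2: C_2 → C_1 sends each 2-simplex [p,q,r] to [q,r] − [p,r] + [p,q]. For instance
  ∂efg = fg − eg + ef,
  ∂bdf = df − bf + bd.
This gives a 24×16 integer matrix of rank 15; reducing to Smith normal form yields diagonal entries (1,1,1,1,1,1,1,1,1,1,1,1,1,1,1).

From H_k ≅ ker(∂_k) / im(∂_{k+1}) we obtain:

  H_2: rank ker ∂_2 − rank ∂_3 = (16 − 15) − 0 = 1, and there is no ∂_3, so H_2 = Z.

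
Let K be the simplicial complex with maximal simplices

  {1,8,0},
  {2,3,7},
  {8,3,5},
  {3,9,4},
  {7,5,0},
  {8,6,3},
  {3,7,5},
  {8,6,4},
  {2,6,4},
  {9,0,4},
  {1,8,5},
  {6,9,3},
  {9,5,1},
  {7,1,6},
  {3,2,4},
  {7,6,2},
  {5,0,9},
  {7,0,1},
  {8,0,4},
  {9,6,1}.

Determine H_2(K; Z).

H_2 = 0.

We work with the vertex ordering 0 < 1 < 2 < 3 < 4 < 5 < 6 < 7 < 8 < 9. The simplices of K, each written with vertices in increasing order, are:

  0-simplices (10): [0], [1], [2], [3], [4], [5], [6], [7], [8], [9]
  1-simplices (30): (30 of them)
  2-simplices (20): (20 of them)

so the chain groups are C_0 ≅ Z^10, C_1 ≅ Z^30, C_2 ≅ Z^20.

The boundary map ∂_1: C_1 → C_0 is given by ∂[p,q] = [q] − [p].
The resulting 10×30 matrix has rank 9, and its Smith normal form has invariant factors (1,1,1,1,1,1,1,1,1).

The boundary map ∂_2: C_2 → C_1 sends each 2-simplex [p,q,r] to [q,r] − [p,r] + [p,q]. For instance
  ∂[3,5,8] = [5,8] − [3,8] + [3,5],
  ∂[1,6,9] = [6,9] − [1,9] + [1,6].
As a 30×20 matrix over Z this has rank 20, with invariant factors (1,1,1,1,1,1,1,1,1,1,1,1,1,1,1,1,1,1,1,2).

Now H_k = ker ∂_k / im ∂_{k+1}, so:

  H_2: rank ker ∂_2 − rank ∂_3 = (20 − 20) − 0 = 0, and there is no ∂_3, so H_2 ≅ 0.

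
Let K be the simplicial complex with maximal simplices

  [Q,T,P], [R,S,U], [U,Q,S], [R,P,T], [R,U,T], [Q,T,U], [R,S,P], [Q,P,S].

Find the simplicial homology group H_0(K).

H_0 = Z.

K has 6 vertices, 12 edges, 8 triangles.
rank ∂_0 = 0, rank ∂_1 = 5 ⇒ b_0 = 6 − 0 − 5 = 1; all invariant factors of ∂_1 are 1 so no torsion. So H_0 ≅ Z.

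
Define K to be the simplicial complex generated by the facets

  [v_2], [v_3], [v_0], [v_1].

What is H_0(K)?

We work with the vertex ordering v_0 < v_1 < v_2 < v_3. The simplices of K, each written with vertices in increasing order, are:

  0-simplices (4): [v_0], [v_1], [v_2], [v_3]

so the chain groups are C_0 ≅ Z^4.

Now H_k = ker ∂_k / im ∂_{k+1}, so:

  H_0: rank C_0 − rank ∂_1 = 4 − 0 = 4, and there is no ∂_1, so H_0 = Z^4.

H_0 = Z^4.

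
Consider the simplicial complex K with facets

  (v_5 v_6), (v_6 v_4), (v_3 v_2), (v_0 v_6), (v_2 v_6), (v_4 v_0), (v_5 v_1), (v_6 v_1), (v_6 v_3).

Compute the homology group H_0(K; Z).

H_0 ≅ Z.

Order the vertices as v_0 < v_1 < v_2 < v_3 < v_4 < v_5 < v_6. Listing each simplex with vertices in this order, K has dimension 1 with simplices:

  0-simplices (7): [v_0], [v_1], [v_2], [v_3], [v_4], [v_5], [v_6]
  1-simplices (9): [v_0,v_4], [v_0,v_6], [v_1,v_5], [v_1,v_6], [v_2,v_3], [v_2,v_6], [v_3,v_6], [v_4,v_6], [v_5,v_6]

so the chain groups are C_0 ≅ Z^7, C_1 ≅ Z^9.

The boundary map ∂_1: C_1 → C_0 maps an edge to its endpoints' difference, ∂[p,q] = q − p.
As a 7×9 matrix over Z this has rank 6, with invariant factors (1,1,1,1,1,1).

From H_k ≅ ker(∂_k) / im(∂_{k+1}) we obtain:

  H_0: rank C_0 − rank ∂_1 = 7 − 6 = 1, and the invariant factors of ∂_1 are all 1, so H_0 ≅ Z.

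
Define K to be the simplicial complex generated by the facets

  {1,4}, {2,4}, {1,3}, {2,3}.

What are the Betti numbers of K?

b_0 = 1, b_1 = 1.

Fix the vertex order 1 < 2 < 3 < 4 and write every simplex with vertices in increasing order. Then dim K = 1 and the simplices of K are:

  0-simplices (4): [1], [2], [3], [4]
  1-simplices (4): [1,3], [1,4], [2,3], [2,4]

so the chain groups are C_0 ≅ Z^4, C_1 ≅ Z^4.

The boundary map ∂_1: C_1 → C_0 sends each edge [p,q] (with p < q) to q − p.
The 4×4 boundary matrix has rank 3 and Smith normal form diag(1,1,1).

From H_k ≅ ker(∂_k) / im(∂_{k+1}) we obtain:

  H_0: rank C_0 − rank ∂_1 = 4 − 3 = 1, and the invariant factors of ∂_1 are all 1, so H_0 = Z.
  H_1: rank ker ∂_1 − rank ∂_2 = (4 − 3) − 0 = 1, and there is no ∂_2, so H_1 = Z.

(K is a triangulation of the circle S^1.)

Hence the Betti numbers are b_0 = 1, b_1 = 1.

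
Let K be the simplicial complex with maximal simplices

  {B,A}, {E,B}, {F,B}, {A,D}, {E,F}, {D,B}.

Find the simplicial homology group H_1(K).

H_1 = Z^2.

Order the vertices as A < B < D < E < F. Listing each simplex with vertices in this order, K has dimension 1 with simplices:

  0-simplices (5): A, B, D, E, F
  1-simplices (6): AB, AD, BD, BE, BF, EF

so the chain groups are C_0 ≅ Z^5, C_1 ≅ Z^6.

∂_1: C_1 → C_0 sends each edge [p,q] (with p < q) to q − p. For instance
  ∂BE = E − B.
The 5×6 boundary matrix has rank 4 and Smith normal form diag(1,1,1,1).

Computing H_k = (kernel of ∂_k) / (image of ∂_{k+1}):

  H_1: rank ker ∂_1 − rank ∂_2 = (6 − 4) − 0 = 2, and there is no ∂_2, so H_1 = Z^2.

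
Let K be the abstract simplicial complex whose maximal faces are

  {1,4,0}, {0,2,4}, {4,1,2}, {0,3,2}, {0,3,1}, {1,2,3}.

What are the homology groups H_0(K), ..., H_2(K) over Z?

Take the total order 0 < 1 < 2 < 3 < 4 on the vertex set. Then K (dimension 2) consists of the simplices:

  0-simplices (5): [0], [1], [2], [3], [4]
  1-simplices (9): [0,1], [0,2], [0,3], [0,4], [1,2], [1,3], [1,4], [2,3], [2,4]
  2-simplices (6): [0,1,3], [0,1,4], [0,2,3], [0,2,4], [1,2,3], [1,2,4]

giving chain groups C_0 ≅ Z^5, C_1 ≅ Z^9, C_2 ≅ Z^6.

∂_1: C_1 → C_0 sends each edge [p,q] (with p < q) to q − p. For instance
  ∂[0,3] = [3] − [0].
The 5×9 boundary matrix has rank 4 and Smith normal form diag(1,1,1,1).

Boundary ∂_2: C_2 → C_1 acts by ∂[p,q,r] = [q,r] − [p,r] + [p,q]. For instance
  ∂[1,2,4] = [2,4] − [1,4] + [1,2],
  ∂[0,1,3] = [1,3] − [0,3] + [0,1].
The 9×6 boundary matrix has rank 5 and Smith normal form diag(1,1,1,1,1).

Computing H_k = (kernel of ∂_k) / (image of ∂_{k+1}):

  H_0: rank C_0 − rank ∂_1 = 5 − 4 = 1, and the invariant factors of ∂_1 are all 1, so H_0 ≅ Z.
  H_1: rank ker ∂_1 − rank ∂_2 = (9 − 4) − 5 = 0, and the invariant factors of ∂_2 are all 1, so H_1 ≅ 0.
  H_2: rank ker ∂_2 − rank ∂_3 = (6 − 5) − 0 = 1, and there is no ∂_3, so H_2 ≅ Z.

H_0 = Z,  H_1 = 0,  H_2 = Z.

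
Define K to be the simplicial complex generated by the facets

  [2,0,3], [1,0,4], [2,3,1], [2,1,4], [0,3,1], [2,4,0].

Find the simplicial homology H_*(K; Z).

H_0 ≅ Z,  H_1 = 0,  H_2 ≅ Z.

Fix the vertex order 0 < 1 < 2 < 3 < 4 and write every simplex with vertices in increasing order. Then dim K = 2 and the simplices of K are:

  0-simplices (5): [0], [1], [2], [3], [4]
  1-simplices (9): [0,1], [0,2], [0,3], [0,4], [1,2], [1,3], [1,4], [2,3], [2,4]
  2-simplices (6): [0,1,3], [0,1,4], [0,2,3], [0,2,4], [1,2,3], [1,2,4]

giving chain groups C_0 ≅ Z^5, C_1 ≅ Z^9, C_2 ≅ Z^6.

∂_1: C_1 → C_0 sends each edge [p,q] (with p < q) to q − p.
The resulting 5×9 matrix has rank 4, and its Smith normal form has invariant factors (1,1,1,1).

Boundary ∂_2: C_2 → C_1 sends each 2-simplex [p,q,r] to [q,r] − [p,r] + [p,q]. For instance
  ∂[1,2,4] = [2,4] − [1,4] + [1,2],
  ∂[0,1,4] = [1,4] − [0,4] + [0,1].
The 9×6 boundary matrix has rank 5 and Smith normal form diag(1,1,1,1,1).

Computing H_k = (kernel of ∂_k) / (image of ∂_{k+1}):

  H_0: rank C_0 − rank ∂_1 = 5 − 4 = 1, and the invariant factors of ∂_1 are all 1, so H_0 ≅ Z.
  H_1: rank ker ∂_1 − rank ∂_2 = (9 − 4) − 5 = 0, and the invariant factors of ∂_2 are all 1, so H_1 ≅ 0.
  H_2: rank ker ∂_2 − rank ∂_3 = (6 − 5) − 0 = 1, and there is no ∂_3, so H_2 ≅ Z.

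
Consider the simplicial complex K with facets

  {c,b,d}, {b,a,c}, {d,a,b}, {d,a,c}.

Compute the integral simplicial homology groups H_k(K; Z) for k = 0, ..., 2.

We work with the vertex ordering a < b < c < d. The simplices of K, each written with vertices in increasing order, are:

  0-simplices (4): a, b, c, d
  1-simplices (6): ab, ac, ad, bc, bd, cd
  2-simplices (4): abc, abd, acd, bcd

so the chain groups are C_0 ≅ Z^4, C_1 ≅ Z^6, C_2 ≅ Z^4.

The boundary map ∂_1: C_1 → C_0 is given by ∂[p,q] = [q] − [p].
The 4×6 boundary matrix has rank 3 and Smith normal form diag(1,1,1).

Boundary ∂_2: C_2 → C_1 acts by ∂[p,q,r] = [q,r] − [p,r] + [p,q]. For instance
  ∂abd = bd − ad + ab,
  ∂abc = bc − ac + ab.
The 6×4 boundary matrix has rank 3 and Smith normal form diag(1,1,1).

Computing H_k = (kernel of ∂_k) / (image of ∂_{k+1}):

  H_0: rank C_0 − rank ∂_1 = 4 − 3 = 1, and the invariant factors of ∂_1 are all 1, so H_0 ≅ Z.
  H_1: rank ker ∂_1 − rank ∂_2 = (6 − 3) − 3 = 0, and the invariant factors of ∂_2 are all 1, so H_1 ≅ 0.
  H_2: rank ker ∂_2 − rank ∂_3 = (4 − 3) − 0 = 1, and there is no ∂_3, so H_2 ≅ Z.

As a check, the Euler characteristic is 4 − 6 + 4 = 2, which agrees with 1 − 0 + 1 = 2.
(K is a triangulation of the 2-sphere S^2.)

H_0 = Z,  H_1 = 0,  H_2 = Z.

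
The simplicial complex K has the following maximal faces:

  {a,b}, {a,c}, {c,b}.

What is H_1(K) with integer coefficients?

Fix the vertex order a < b < c and write every simplex with vertices in increasing order. Then dim K = 1 and the simplices of K are:

  0-simplices (3): a, b, c
  1-simplices (3): ab, ac, bc

so the chain groups are C_0 ≅ Z^3, C_1 ≅ Z^3.

∂_1: C_1 → C_0 is given by ∂[p,q] = [q] − [p].
The resulting 3×3 matrix has rank 2, and its Smith normal form has invariant factors (1,1).

Reading off H_k = ker ∂_k / im ∂_{k+1}:

  H_1: rank ker ∂_1 − rank ∂_2 = (3 − 2) − 0 = 1, and there is no ∂_2, so H_1 = Z.

H_1 = Z.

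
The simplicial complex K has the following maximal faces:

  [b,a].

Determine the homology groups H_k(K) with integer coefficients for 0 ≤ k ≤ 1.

We work with the vertex ordering a < b. The simplices of K, each written with vertices in increasing order, are:

  0-simplices (2): a, b
  1-simplices (1): ab

giving chain groups C_0 ≅ Z^2, C_1 ≅ Z^1.

Boundary ∂_1: C_1 → C_0 maps an edge to its endpoints' difference, ∂[p,q] = q − p.
The resulting 2×1 matrix has rank 1, and its Smith normal form has invariant factors (1).

Now H_k = ker ∂_k / im ∂_{k+1}, so:

  H_0: rank C_0 − rank ∂_1 = 2 − 1 = 1, and the invariant factors of ∂_1 are all 1, so H_0 ≅ Z.
  H_1: rank ker ∂_1 − rank ∂_2 = (1 − 1) − 0 = 0, and there is no ∂_2, so H_1 ≅ 0.

As a check, the Euler characteristic is 2 − 1 = 1, which agrees with 1 − 0 = 1.

H_0 = Z,  H_1 = 0.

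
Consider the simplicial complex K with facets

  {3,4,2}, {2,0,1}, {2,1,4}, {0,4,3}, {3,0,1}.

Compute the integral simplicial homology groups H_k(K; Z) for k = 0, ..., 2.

H_0 = Z,  H_1 = Z,  H_2 = 0.

Fix the vertex order 0 < 1 < 2 < 3 < 4 and write every simplex with vertices in increasing order. Then dim K = 2 and the simplices of K are:

  0-simplices (5): [0], [1], [2], [3], [4]
  1-simplices (10): [0,1], [0,2], [0,3], [0,4], [1,2], [1,3], [1,4], [2,3], [2,4], [3,4]
  2-simplices (5): [0,1,2], [0,1,3], [0,3,4], [1,2,4], [2,3,4]

giving chain groups C_0 ≅ Z^5, C_1 ≅ Z^10, C_2 ≅ Z^5.

Boundary ∂_1: C_1 → C_0 is given by ∂[p,q] = [q] − [p]. For instance
  ∂[0,3] = [3] − [0].
This gives a 5×10 integer matrix of rank 4; reducing to Smith normal form yields diagonal entries (1,1,1,1).

∂_2: C_2 → C_1 sends each 2-simplex [p,q,r] to [q,r] − [p,r] + [p,q]. For instance
  ∂[1,2,4] = [2,4] − [1,4] + [1,2],
  ∂[0,1,3] = [1,3] − [0,3] + [0,1].
The resulting 10×5 matrix has rank 5, and its Smith normal form has invariant factors (1,1,1,1,1).

From H_k ≅ ker(∂_k) / im(∂_{k+1}) we obtain:

  H_0: rank C_0 − rank ∂_1 = 5 − 4 = 1, and the invariant factors of ∂_1 are all 1, so H_0 ≅ Z.
  H_1: rank ker ∂_1 − rank ∂_2 = (10 − 4) − 5 = 1, and the invariant factors of ∂_2 are all 1, so H_1 ≅ Z.
  H_2: rank ker ∂_2 − rank ∂_3 = (5 − 5) − 0 = 0, and there is no ∂_3, so H_2 ≅ 0.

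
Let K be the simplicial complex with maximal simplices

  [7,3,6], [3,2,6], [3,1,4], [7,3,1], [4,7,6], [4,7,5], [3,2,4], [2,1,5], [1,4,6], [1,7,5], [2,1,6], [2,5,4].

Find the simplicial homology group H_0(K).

Take the total order 1 < 2 < 3 < 4 < 5 < 6 < 7 on the vertex set. Then K (dimension 2) consists of the simplices:

  0-simplices (7): [1], [2], [3], [4], [5], [6], [7]
  1-simplices (18): [1,2], [1,3], [1,4], [1,5], [1,6], [1,7], [2,3], [2,4], [2,5], [2,6], [3,4], [3,6], [3,7], [4,5], [4,6], [4,7], [5,7], [6,7]
  2-simplices (12): [1,2,5], [1,2,6], [1,3,4], [1,3,7], [1,4,6], [1,5,7], [2,3,4], [2,3,6], [2,4,5], [3,6,7], [4,5,7], [4,6,7]

so the chain groups are C_0 ≅ Z^7, C_1 ≅ Z^18, C_2 ≅ Z^12.

∂_1: C_1 → C_0 sends each edge [p,q] (with p < q) to q − p.
The resulting 7×18 matrix has rank 6, and its Smith normal form has invariant factors (1,1,1,1,1,1).

Boundary ∂_2: C_2 → C_1 acts by ∂[p,q,r] = [q,r] − [p,r] + [p,q]. For instance
  ∂[1,3,4] = [3,4] − [1,4] + [1,3],
  ∂[1,2,6] = [2,6] − [1,6] + [1,2].
The resulting 18×12 matrix has rank 12, and its Smith normal form has invariant factors (1,1,1,1,1,1,1,1,1,1,1,2).

Reading off H_k = ker ∂_k / im ∂_{k+1}:

  H_0: rank C_0 − rank ∂_1 = 7 − 6 = 1, and the invariant factors of ∂_1 are all 1, so H_0 = Z.

(K is a triangulation of the real projective plane RP^2.)

H_0 = Z.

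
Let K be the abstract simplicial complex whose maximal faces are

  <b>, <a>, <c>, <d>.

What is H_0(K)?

Fix the vertex order a < b < c < d and write every simplex with vertices in increasing order. Then dim K = 0 and the simplices of K are:

  0-simplices (4): a, b, c, d

Hence C_0 ≅ Z^4.

Computing H_k = (kernel of ∂_k) / (image of ∂_{k+1}):

  H_0: rank C_0 − rank ∂_1 = 4 − 0 = 4, and there is no ∂_1, so H_0 ≅ Z^4.

(K is a triangulation of a set of 4 points.)

H_0 ≅ Z^4.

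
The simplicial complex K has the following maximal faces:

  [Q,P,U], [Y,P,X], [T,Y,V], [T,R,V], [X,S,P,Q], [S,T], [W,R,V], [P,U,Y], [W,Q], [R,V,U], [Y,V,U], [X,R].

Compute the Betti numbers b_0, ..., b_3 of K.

b_0 = 1, b_1 = 3, b_2 = 0, b_3 = 0.

We work with the vertex ordering P < Q < R < S < T < U < V < W < X < Y. The simplices of K, each written with vertices in increasing order, are:

  0-simplices (10): P, Q, R, S, T, U, V, W, X, Y
  1-simplices (23): PQ, PS, PU, PX, PY, QS, QU, QW, QX, RT, RU, RV, RW, RX, ST, SX, TV, TY, UV, UY, VW, VY, XY
  2-simplices (12): PQS, PQU, PQX, PSX, PUY, PXY, QSX, RTV, RUV, RVW, TVY, UVY
  3-simplices (1): PQSX

giving chain groups C_0 ≅ Z^10, C_1 ≅ Z^23, C_2 ≅ Z^12, C_3 ≅ Z^1.

The boundary map ∂_1: C_1 → C_0 sends each edge [p,q] (with p < q) to q − p.
This gives a 10×23 integer matrix of rank 9; reducing to Smith normal form yields diagonal entries (1,1,1,1,1,1,1,1,1).

Boundary ∂_2: C_2 → C_1 sends each 2-simplex [p,q,r] to [q,r] − [p,r] + [p,q]. For instance
  ∂UVY = VY − UY + UV,
  ∂PSX = SX − PX + PS.
As a 23×12 matrix over Z this has rank 11, with invariant factors (1,1,1,1,1,1,1,1,1,1,1).

The boundary map ∂_3: C_3 → C_2 sends each 3-simplex σ to the alternating sum Σ_i (−1)^i (σ with its i-th vertex removed). For instance
  ∂PQSX = QSX − PSX + PQX − PQS.
The resulting 12×1 matrix has rank 1, and its Smith normal form has invariant factors (1).

Computing H_k = (kernel of ∂_k) / (image of ∂_{k+1}):

  H_0: rank C_0 − rank ∂_1 = 10 − 9 = 1, and the invariant factors of ∂_1 are all 1, so H_0 ≅ Z.
  H_1: rank ker ∂_1 − rank ∂_2 = (23 − 9) − 11 = 3, and the invariant factors of ∂_2 are all 1, so H_1 ≅ Z^3.
  H_2: rank ker ∂_2 − rank ∂_3 = (12 − 11) − 1 = 0, and the invariant factors of ∂_3 are all 1, so H_2 ≅ 0.
  H_3: rank ker ∂_3 − rank ∂_4 = (1 − 1) − 0 = 0, and there is no ∂_4, so H_3 ≅ 0.

As a check, the Euler characteristic is 10 − 23 + 12 − 1 = -2, which agrees with 1 − 3 + 0 − 0 = -2.

Hence the Betti numbers are b_0 = 1, b_1 = 3, b_2 = 0, b_3 = 0.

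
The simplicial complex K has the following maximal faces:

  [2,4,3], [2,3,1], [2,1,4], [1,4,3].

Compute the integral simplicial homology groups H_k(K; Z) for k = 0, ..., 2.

Take the total order 1 < 2 < 3 < 4 on the vertex set. Then K (dimension 2) consists of the simplices:

  0-simplices (4): [1], [2], [3], [4]
  1-simplices (6): [1,2], [1,3], [1,4], [2,3], [2,4], [3,4]
  2-simplices (4): [1,2,3], [1,2,4], [1,3,4], [2,3,4]

so the chain groups are C_0 ≅ Z^4, C_1 ≅ Z^6, C_2 ≅ Z^4.

Boundary ∂_1: C_1 → C_0 maps an edge to its endpoints' difference, ∂[p,q] = q − p. For instance
  ∂[1,3] = [3] − [1].
As a 4×6 matrix over Z this has rank 3, with invariant factors (1,1,1).

Boundary ∂_2: C_2 → C_1 sends each 2-simplex [p,q,r] to [q,r] − [p,r] + [p,q]. For instance
  ∂[1,2,4] = [2,4] − [1,4] + [1,2],
  ∂[1,2,3] = [2,3] − [1,3] + [1,2].
This gives a 6×4 integer matrix of rank 3; reducing to Smith normal form yields diagonal entries (1,1,1).

Now H_k = ker ∂_k / im ∂_{k+1}, so:

  H_0: rank C_0 − rank ∂_1 = 4 − 3 = 1, and the invariant factors of ∂_1 are all 1, so H_0 ≅ Z.
  H_1: rank ker ∂_1 − rank ∂_2 = (6 − 3) − 3 = 0, and the invariant factors of ∂_2 are all 1, so H_1 ≅ 0.
  H_2: rank ker ∂_2 − rank ∂_3 = (4 − 3) − 0 = 1, and there is no ∂_3, so H_2 ≅ Z.

As a check, the Euler characteristic is 4 − 6 + 4 = 2, which agrees with 1 − 0 + 1 = 2.
(K is a triangulation of the 2-sphere S^2.)

H_0 = Z,  H_1 = 0,  H_2 = Z.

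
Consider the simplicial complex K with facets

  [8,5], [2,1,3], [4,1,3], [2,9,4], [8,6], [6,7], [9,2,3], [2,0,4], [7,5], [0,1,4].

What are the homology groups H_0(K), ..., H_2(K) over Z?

Fix the vertex order 0 < 1 < 2 < 3 < 4 < 5 < 6 < 7 < 8 < 9 and write every simplex with vertices in increasing order. Then dim K = 2 and the simplices of K are:

  0-simplices (10): [0], [1], [2], [3], [4], [5], [6], [7], [8], [9]
  1-simplices (16): [0,1], [0,2], [0,4], [1,2], [1,3], [1,4], [2,3], [2,4], [2,9], [3,4], [3,9], [4,9], [5,7], [5,8], [6,7], [6,8]
  2-simplices (6): [0,1,4], [0,2,4], [1,2,3], [1,3,4], [2,3,9], [2,4,9]

so the chain groups are C_0 ≅ Z^10, C_1 ≅ Z^16, C_2 ≅ Z^6.

Boundary ∂_1: C_1 → C_0 sends each edge [p,q] (with p < q) to q − p. For instance
  ∂[2,9] = [9] − [2].
As a 10×16 matrix over Z this has rank 8, with invariant factors (1,1,1,1,1,1,1,1).

∂_2: C_2 → C_1 sends each 2-simplex [p,q,r] to [q,r] − [p,r] + [p,q]. For instance
  ∂[1,3,4] = [3,4] − [1,4] + [1,3],
  ∂[0,2,4] = [2,4] − [0,4] + [0,2].
As a 16×6 matrix over Z this has rank 6, with invariant factors (1,1,1,1,1,1).

Now H_k = ker ∂_k / im ∂_{k+1}, so:

  H_0: rank C_0 − rank ∂_1 = 10 − 8 = 2, and the invariant factors of ∂_1 are all 1, so H_0 = Z^2.
  H_1: rank ker ∂_1 − rank ∂_2 = (16 − 8) − 6 = 2, and the invariant factors of ∂_2 are all 1, so H_1 = Z^2.
  H_2: rank ker ∂_2 − rank ∂_3 = (6 − 6) − 0 = 0, and there is no ∂_3, so H_2 = 0.

H_0 = Z^2,  H_1 = Z^2,  H_2 = 0.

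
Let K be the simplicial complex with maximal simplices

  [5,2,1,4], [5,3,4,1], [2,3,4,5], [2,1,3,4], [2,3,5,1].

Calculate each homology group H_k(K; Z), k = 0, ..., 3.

Take the total order 1 < 2 < 3 < 4 < 5 on the vertex set. Then K (dimension 3) consists of the simplices:

  0-simplices (5): [1], [2], [3], [4], [5]
  1-simplices (10): [1,2], [1,3], [1,4], [1,5], [2,3], [2,4], [2,5], [3,4], [3,5], [4,5]
  2-simplices (10): [1,2,3], [1,2,4], [1,2,5], [1,3,4], [1,3,5], [1,4,5], [2,3,4], [2,3,5], [2,4,5], [3,4,5]
  3-simplices (5): [1,2,3,4], [1,2,3,5], [1,2,4,5], [1,3,4,5], [2,3,4,5]

so the chain groups are C_0 ≅ Z^5, C_1 ≅ Z^10, C_2 ≅ Z^10, C_3 ≅ Z^5.

Boundary ∂_1: C_1 → C_0 maps an edge to its endpoints' difference, ∂[p,q] = q − p.
As a 5×10 matrix over Z this has rank 4, with invariant factors (1,1,1,1).

Boundary ∂_2: C_2 → C_1 acts by ∂[p,q,r] = [q,r] − [p,r] + [p,q]. For instance
  ∂[1,3,5] = [3,5] − [1,5] + [1,3],
  ∂[2,3,4] = [3,4] − [2,4] + [2,3].
As a 10×10 matrix over Z this has rank 6, with invariant factors (1,1,1,1,1,1).

∂_3: C_3 → C_2 sends each 3-simplex σ to the alternating sum Σ_i (−1)^i (σ with its i-th vertex removed). For instance
  ∂[1,2,4,5] = [2,4,5] − [1,4,5] + [1,2,5] − [1,2,4],
  ∂[1,3,4,5] = [3,4,5] − [1,4,5] + [1,3,5] − [1,3,4].
The resulting 10×5 matrix has rank 4, and its Smith normal form has invariant factors (1,1,1,1).

Now H_k = ker ∂_k / im ∂_{k+1}, so:

  H_0: rank C_0 − rank ∂_1 = 5 − 4 = 1, and the invariant factors of ∂_1 are all 1, so H_0 ≅ Z.
  H_1: rank ker ∂_1 − rank ∂_2 = (10 − 4) − 6 = 0, and the invariant factors of ∂_2 are all 1, so H_1 ≅ 0.
  H_2: rank ker ∂_2 − rank ∂_3 = (10 − 6) − 4 = 0, and the invariant factors of ∂_3 are all 1, so H_2 ≅ 0.
  H_3: rank ker ∂_3 − rank ∂_4 = (5 − 4) − 0 = 1, and there is no ∂_4, so H_3 ≅ Z.

As a check, the Euler characteristic is 5 − 10 + 10 − 5 = 0, which agrees with 1 − 0 + 0 − 1 = 0.

H_0 ≅ Z,  H_1 = 0,  H_2 = 0,  H_3 ≅ Z.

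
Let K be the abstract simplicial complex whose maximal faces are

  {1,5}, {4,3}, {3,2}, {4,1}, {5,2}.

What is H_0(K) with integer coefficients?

Fix the vertex order 1 < 2 < 3 < 4 < 5 and write every simplex with vertices in increasing order. Then dim K = 1 and the simplices of K are:

  0-simplices (5): [1], [2], [3], [4], [5]
  1-simplices (5): [1,4], [1,5], [2,3], [2,5], [3,4]

giving chain groups C_0 ≅ Z^5, C_1 ≅ Z^5.

∂_1: C_1 → C_0 maps an edge to its endpoints' difference, ∂[p,q] = q − p.
This gives a 5×5 integer matrix of rank 4; reducing to Smith normal form yields diagonal entries (1,1,1,1).

From H_k ≅ ker(∂_k) / im(∂_{k+1}) we obtain:

  H_0: rank C_0 − rank ∂_1 = 5 − 4 = 1, and the invariant factors of ∂_1 are all 1, so H_0 = Z.

H_0 = Z.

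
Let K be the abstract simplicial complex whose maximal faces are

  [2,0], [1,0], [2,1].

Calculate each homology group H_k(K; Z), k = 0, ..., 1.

H_0 ≅ Z,  H_1 ≅ Z.

Fix the vertex order 0 < 1 < 2 and write every simplex with vertices in increasing order. Then dim K = 1 and the simplices of K are:

  0-simplices (3): [0], [1], [2]
  1-simplices (3): [0,1], [0,2], [1,2]

giving chain groups C_0 ≅ Z^3, C_1 ≅ Z^3.

∂_1: C_1 → C_0 sends each edge [p,q] (with p < q) to q − p. For instance
  ∂[1,2] = [2] − [1].
The resulting 3×3 matrix has rank 2, and its Smith normal form has invariant factors (1,1).

Now H_k = ker ∂_k / im ∂_{k+1}, so:

  H_0: rank C_0 − rank ∂_1 = 3 − 2 = 1, and the invariant factors of ∂_1 are all 1, so H_0 = Z.
  H_1: rank ker ∂_1 − rank ∂_2 = (3 − 2) − 0 = 1, and there is no ∂_2, so H_1 = Z.

As a check, the Euler characteristic is 3 − 3 = 0, which agrees with 1 − 1 = 0.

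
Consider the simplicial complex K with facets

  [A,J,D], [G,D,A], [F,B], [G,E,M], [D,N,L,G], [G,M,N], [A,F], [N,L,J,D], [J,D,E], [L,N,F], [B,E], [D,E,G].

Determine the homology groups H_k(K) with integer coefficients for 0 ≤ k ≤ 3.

Take the total order A < B < D < E < F < G < J < L < M < N on the vertex set. Then K (dimension 3) consists of the simplices:

  0-simplices (10): A, B, D, E, F, G, J, L, M, N
  1-simplices (23): AD, AF, AG, AJ, BE, BF, DE, DG, DJ, DL, DN, EG, EJ, EM, FL, FN, GL, GM, GN, JL, JN, LN, MN
  2-simplices (14): ADG, ADJ, DEG, DEJ, DGL, DGN, DJL, DJN, DLN, EGM, FLN, GLN, GMN, JLN
  3-simplices (2): DGLN, DJLN

Hence C_0 ≅ Z^10, C_1 ≅ Z^23, C_2 ≅ Z^14, C_3 ≅ Z^2.

The boundary map ∂_1: C_1 → C_0 maps an edge to its endpoints' difference, ∂[p,q] = q − p.
This gives a 10×23 integer matrix of rank 9; reducing to Smith normal form yields diagonal entries (1,1,1,1,1,1,1,1,1).

Boundary ∂_2: C_2 → C_1 maps a triangle to the signed sum of its edges. For instance
  ∂EGM = GM − EM + EG,
  ∂ADJ = DJ − AJ + AD.
As a 23×14 matrix over Z this has rank 12, with invariant factors (1,1,1,1,1,1,1,1,1,1,1,1).

∂_3: C_3 → C_2 sends each 3-simplex σ to the alternating sum Σ_i (−1)^i (σ with its i-th vertex removed). For instance
  ∂DJLN = JLN − DLN + DJN − DJL,
  ∂DGLN = GLN − DLN + DGN − DGL.
As a 14×2 matrix over Z this has rank 2, with invariant factors (1,1).

From H_k ≅ ker(∂_k) / im(∂_{k+1}) we obtain:

  H_0: rank C_0 − rank ∂_1 = 10 − 9 = 1, and the invariant factors of ∂_1 are all 1, so H_0 = Z.
  H_1: rank ker ∂_1 − rank ∂_2 = (23 − 9) − 12 = 2, and the invariant factors of ∂_2 are all 1, so H_1 = Z^2.
  H_2: rank ker ∂_2 − rank ∂_3 = (14 − 12) − 2 = 0, and the invariant factors of ∂_3 are all 1, so H_2 = 0.
  H_3: rank ker ∂_3 − rank ∂_4 = (2 − 2) − 0 = 0, and there is no ∂_4, so H_3 = 0.

H_0 = Z,  H_1 = Z^2,  H_2 = 0,  H_3 = 0.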